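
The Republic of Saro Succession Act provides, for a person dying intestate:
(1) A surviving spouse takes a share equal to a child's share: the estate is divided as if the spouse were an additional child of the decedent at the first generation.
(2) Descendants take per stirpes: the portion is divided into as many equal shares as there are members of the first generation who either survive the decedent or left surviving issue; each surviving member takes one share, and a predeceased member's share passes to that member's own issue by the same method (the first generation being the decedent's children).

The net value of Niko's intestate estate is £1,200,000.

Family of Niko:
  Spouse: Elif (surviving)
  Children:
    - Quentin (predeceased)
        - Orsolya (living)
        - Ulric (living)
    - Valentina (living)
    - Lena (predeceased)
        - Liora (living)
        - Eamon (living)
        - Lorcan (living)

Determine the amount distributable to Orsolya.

The spouse counts as an additional share at the children's level, so there are 4 primary shares of £300,000. Elif takes one such share (£300,000).
The children's combined portion (£900,000) is divided into 3 shares of £300,000: Valentina takes £300,000; Quentin's £300,000 share passes to Quentin's issue; Lena's £300,000 share passes to Lena's issue.
Quentin's share (£300,000) is divided into 2 shares of £150,000: Orsolya and Ulric each take £150,000.
Lena's share (£300,000) is divided into 3 shares of £100,000: Liora, Eamon, and Lorcan each take £100,000.

Orsolya receives £150,000.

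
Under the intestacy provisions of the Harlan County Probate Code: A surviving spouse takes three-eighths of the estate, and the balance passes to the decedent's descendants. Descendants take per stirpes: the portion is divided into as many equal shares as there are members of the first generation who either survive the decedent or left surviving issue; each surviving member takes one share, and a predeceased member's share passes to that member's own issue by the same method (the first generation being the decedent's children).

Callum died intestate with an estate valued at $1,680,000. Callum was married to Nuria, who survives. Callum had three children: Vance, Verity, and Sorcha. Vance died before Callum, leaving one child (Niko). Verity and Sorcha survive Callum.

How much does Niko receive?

Nuria takes three-eighths of $1,680,000 = $630,000. The remaining $1,050,000 passes to the descendants.
The descendants' portion ($1,050,000) is divided into 3 shares of $350,000: Verity and Sorcha each take $350,000; Vance's $350,000 share passes to Vance's issue.
Vance's share ($350,000) passes entirely to Niko.

Niko receives $350,000.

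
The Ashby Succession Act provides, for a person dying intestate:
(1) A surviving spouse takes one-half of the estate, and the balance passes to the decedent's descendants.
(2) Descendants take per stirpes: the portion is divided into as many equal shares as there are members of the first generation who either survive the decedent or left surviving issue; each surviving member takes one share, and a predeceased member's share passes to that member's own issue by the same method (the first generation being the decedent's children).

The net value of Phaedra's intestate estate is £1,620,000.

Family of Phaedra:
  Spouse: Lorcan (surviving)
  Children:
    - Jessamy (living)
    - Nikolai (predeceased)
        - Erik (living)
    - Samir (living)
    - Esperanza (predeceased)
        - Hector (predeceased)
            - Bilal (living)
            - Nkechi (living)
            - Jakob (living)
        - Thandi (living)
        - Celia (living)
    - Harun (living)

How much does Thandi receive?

Lorcan takes one-half of £1,620,000 = £810,000. The remaining £810,000 passes to the descendants.
The descendants' portion (£810,000) is divided into 5 shares of £162,000: Jessamy, Samir, and Harun each take £162,000; Nikolai's £162,000 share passes to Nikolai's issue; Esperanza's £162,000 share passes to Esperanza's issue.
Nikolai's share (£162,000) passes entirely to Erik.
Esperanza's share (£162,000) is divided into 3 shares of £54,000: Thandi and Celia each take £54,000; Hector's £54,000 share passes to Hector's issue.
Hector's share (£54,000) is divided into 3 shares of £18,000: Bilal, Nkechi, and Jakob each take £18,000.

Thandi receives £54,000.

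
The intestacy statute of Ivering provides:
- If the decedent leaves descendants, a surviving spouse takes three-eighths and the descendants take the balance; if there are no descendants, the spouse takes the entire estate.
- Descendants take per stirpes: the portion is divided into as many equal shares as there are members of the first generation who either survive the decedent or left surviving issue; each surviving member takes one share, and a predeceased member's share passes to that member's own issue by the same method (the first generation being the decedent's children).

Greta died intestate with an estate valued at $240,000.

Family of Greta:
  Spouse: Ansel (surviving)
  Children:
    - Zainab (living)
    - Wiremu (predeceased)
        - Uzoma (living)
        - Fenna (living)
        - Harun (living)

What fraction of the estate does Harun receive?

Harun receives 5/48 of the estate.

Ansel takes three-eighths of $240,000 = $90,000. The remaining $150,000 passes to the descendants.
The descendants' portion ($150,000) is divided into 2 shares of $75,000: Zainab takes $75,000; Wiremu's $75,000 share passes to Wiremu's issue.
Wiremu's share ($75,000) is divided into 3 shares of $25,000: Uzoma, Fenna, and Harun each take $25,000.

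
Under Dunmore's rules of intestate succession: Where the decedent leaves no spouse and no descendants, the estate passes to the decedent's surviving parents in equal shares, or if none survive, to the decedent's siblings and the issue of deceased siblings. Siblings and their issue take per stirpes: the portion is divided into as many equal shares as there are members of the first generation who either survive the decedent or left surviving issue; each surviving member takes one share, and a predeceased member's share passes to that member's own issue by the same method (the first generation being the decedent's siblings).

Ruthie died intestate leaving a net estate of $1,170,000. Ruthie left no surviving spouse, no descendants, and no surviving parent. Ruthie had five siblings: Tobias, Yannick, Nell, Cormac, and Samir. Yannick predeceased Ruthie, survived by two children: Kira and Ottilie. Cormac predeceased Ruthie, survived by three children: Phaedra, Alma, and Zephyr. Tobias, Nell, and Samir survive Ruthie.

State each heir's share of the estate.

Tobias: $234,000; Kira: $117,000; Ottilie: $117,000; Nell: $234,000; Phaedra: $78,000; Alma: $78,000; Zephyr: $78,000; Samir: $234,000

The entire $1,170,000 passes to the siblings and their issue.
That amount ($1,170,000) is divided into 5 shares of $234,000: Tobias, Nell, and Samir each take $234,000; Yannick's $234,000 share passes to Yannick's issue; Cormac's $234,000 share passes to Cormac's issue.
Yannick's share ($234,000) is divided into 2 shares of $117,000: Kira and Ottilie each take $117,000.
Cormac's share ($234,000) is divided into 3 shares of $78,000: Phaedra, Alma, and Zephyr each take $78,000.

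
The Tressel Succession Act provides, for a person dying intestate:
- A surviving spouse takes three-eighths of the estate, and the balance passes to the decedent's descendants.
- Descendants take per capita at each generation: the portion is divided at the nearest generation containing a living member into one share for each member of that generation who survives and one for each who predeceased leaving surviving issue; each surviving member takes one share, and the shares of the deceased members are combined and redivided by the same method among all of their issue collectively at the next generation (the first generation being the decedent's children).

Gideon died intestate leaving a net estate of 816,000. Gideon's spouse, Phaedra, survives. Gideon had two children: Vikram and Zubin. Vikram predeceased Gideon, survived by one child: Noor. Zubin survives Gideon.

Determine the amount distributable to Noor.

Noor receives 255,000.

Phaedra takes three-eighths of 816,000 = 306,000. The remaining 510,000 passes to the descendants.
The descendants' portion (510,000) is divided at the children's generation into 2 shares of 255,000. Zubin takes 255,000. The remaining share for the deceased Vikram (255,000) is carried to the next generation.
That pool (255,000) passes entirely to Noor, the sole taker at the grandchildren's generation.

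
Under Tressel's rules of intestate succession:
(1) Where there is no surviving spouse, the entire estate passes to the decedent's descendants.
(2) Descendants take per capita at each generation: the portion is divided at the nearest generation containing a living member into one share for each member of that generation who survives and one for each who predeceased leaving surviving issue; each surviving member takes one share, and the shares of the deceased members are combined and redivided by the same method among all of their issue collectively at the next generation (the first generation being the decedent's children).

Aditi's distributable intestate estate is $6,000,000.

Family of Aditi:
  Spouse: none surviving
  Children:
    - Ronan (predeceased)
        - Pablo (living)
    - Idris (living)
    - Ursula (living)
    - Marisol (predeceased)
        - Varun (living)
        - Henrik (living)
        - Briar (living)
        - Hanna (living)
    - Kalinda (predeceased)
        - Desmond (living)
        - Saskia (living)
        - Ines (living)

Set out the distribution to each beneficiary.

The entire $6,000,000 passes to the descendants.
That amount ($6,000,000) is divided at the children's generation into 5 shares of $1,200,000. Idris and Ursula each take $1,200,000. The 3 shares of the deceased (Ronan, Marisol, and Kalinda) are combined into a pool of $3,600,000.
That pool ($3,600,000) is divided at the grandchildren's generation equally among Pablo, Varun, Henrik, Briar, Hanna, Desmond, Saskia, and Ines: $450,000 each.

Pablo: $450,000; Idris: $1,200,000; Ursula: $1,200,000; Varun: $450,000; Henrik: $450,000; Briar: $450,000; Hanna: $450,000; Desmond: $450,000; Saskia: $450,000; Ines: $450,000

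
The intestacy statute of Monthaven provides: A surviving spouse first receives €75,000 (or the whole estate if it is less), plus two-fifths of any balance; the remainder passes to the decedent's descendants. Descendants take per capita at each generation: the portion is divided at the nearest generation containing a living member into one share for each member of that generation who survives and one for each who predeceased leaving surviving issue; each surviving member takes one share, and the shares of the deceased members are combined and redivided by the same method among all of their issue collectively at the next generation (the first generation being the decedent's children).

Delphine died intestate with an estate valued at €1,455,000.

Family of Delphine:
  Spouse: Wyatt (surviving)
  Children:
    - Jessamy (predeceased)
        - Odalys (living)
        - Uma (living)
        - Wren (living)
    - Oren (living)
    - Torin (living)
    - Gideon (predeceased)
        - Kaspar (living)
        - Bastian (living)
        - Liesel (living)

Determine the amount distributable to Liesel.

Liesel receives €69,000.

Wyatt first takes €75,000, leaving a balance of €1,380,000. Wyatt then takes two-fifths of the balance (€552,000), for a total of €627,000. The remaining €828,000 passes to the descendants.
The descendants' portion (€828,000) is divided at the children's generation into 4 shares of €207,000. Oren and Torin each take €207,000. The 2 shares of the deceased (Jessamy and Gideon) are combined into a pool of €414,000.
That pool (€414,000) is divided at the grandchildren's generation equally among Odalys, Uma, Wren, Kaspar, Bastian, and Liesel: €69,000 each.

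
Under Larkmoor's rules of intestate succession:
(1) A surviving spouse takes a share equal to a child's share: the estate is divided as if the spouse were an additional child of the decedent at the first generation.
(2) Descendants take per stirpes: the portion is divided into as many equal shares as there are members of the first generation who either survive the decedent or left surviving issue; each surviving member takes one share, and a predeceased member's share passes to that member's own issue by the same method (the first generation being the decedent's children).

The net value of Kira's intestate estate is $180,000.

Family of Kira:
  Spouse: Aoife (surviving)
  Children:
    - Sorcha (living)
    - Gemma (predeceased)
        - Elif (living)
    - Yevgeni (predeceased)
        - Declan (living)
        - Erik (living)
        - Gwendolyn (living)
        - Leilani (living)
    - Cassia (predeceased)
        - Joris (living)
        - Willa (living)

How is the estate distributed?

The spouse counts as an additional share at the children's level, so there are 5 primary shares of $36,000. Aoife takes one such share ($36,000).
The children's combined portion ($144,000) is divided into 4 shares of $36,000: Sorcha takes $36,000; Gemma's $36,000 share passes to Gemma's issue; Yevgeni's $36,000 share passes to Yevgeni's issue; Cassia's $36,000 share passes to Cassia's issue.
Gemma's share ($36,000) passes entirely to Elif.
Yevgeni's share ($36,000) is divided into 4 shares of $9,000: Declan, Erik, Gwendolyn, and Leilani each take $9,000.
Cassia's share ($36,000) is divided into 2 shares of $18,000: Joris and Willa each take $18,000.

Aoife: $36,000; Sorcha: $36,000; Elif: $36,000; Declan: $9,000; Erik: $9,000; Gwendolyn: $9,000; Leilani: $9,000; Joris: $18,000; Willa: $18,000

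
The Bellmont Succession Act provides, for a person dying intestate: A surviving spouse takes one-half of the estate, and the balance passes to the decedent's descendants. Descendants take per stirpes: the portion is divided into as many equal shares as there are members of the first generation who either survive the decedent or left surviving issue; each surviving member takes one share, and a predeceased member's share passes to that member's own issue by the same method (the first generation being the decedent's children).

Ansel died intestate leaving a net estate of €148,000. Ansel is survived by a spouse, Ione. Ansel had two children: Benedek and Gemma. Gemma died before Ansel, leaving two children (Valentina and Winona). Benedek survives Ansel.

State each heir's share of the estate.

Ione takes one-half of €148,000 = €74,000. The remaining €74,000 passes to the descendants.
The descendants' portion (€74,000) is divided into 2 shares of €37,000: Benedek takes €37,000; Gemma's €37,000 share passes to Gemma's issue.
Gemma's share (€37,000) is divided into 2 shares of €18,500: Valentina and Winona each take €18,500.

Ione: €74,000; Benedek: €37,000; Valentina: €18,500; Winona: €18,500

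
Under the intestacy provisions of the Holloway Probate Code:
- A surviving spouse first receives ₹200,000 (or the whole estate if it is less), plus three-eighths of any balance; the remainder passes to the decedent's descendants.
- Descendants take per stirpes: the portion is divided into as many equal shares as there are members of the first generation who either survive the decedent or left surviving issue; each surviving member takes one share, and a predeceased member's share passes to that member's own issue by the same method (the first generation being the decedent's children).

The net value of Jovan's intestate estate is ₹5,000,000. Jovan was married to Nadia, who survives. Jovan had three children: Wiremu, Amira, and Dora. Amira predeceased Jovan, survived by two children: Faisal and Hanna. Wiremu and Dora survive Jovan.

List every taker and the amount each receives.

Nadia first takes ₹200,000, leaving a balance of ₹4,800,000. Nadia then takes three-eighths of the balance (₹1,800,000), for a total of ₹2,000,000. The remaining ₹3,000,000 passes to the descendants.
The descendants' portion (₹3,000,000) is divided into 3 shares of ₹1,000,000: Wiremu and Dora each take ₹1,000,000; Amira's ₹1,000,000 share passes to Amira's issue.
Amira's share (₹1,000,000) is divided into 2 shares of ₹500,000: Faisal and Hanna each take ₹500,000.

Nadia: ₹2,000,000; Wiremu: ₹1,000,000; Faisal: ₹500,000; Hanna: ₹500,000; Dora: ₹1,000,000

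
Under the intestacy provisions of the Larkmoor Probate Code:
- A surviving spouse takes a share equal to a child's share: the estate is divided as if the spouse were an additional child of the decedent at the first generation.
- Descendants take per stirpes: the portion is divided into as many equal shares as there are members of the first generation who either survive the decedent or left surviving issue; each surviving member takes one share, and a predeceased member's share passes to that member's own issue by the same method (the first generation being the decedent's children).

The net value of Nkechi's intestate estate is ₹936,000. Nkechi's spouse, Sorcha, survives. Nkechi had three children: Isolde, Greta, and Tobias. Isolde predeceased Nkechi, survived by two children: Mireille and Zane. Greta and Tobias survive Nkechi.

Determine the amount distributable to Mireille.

The spouse counts as an additional share at the children's level, so there are 4 primary shares of ₹234,000. Sorcha takes one such share (₹234,000).
The children's combined portion (₹702,000) is divided into 3 shares of ₹234,000: Greta and Tobias each take ₹234,000; Isolde's ₹234,000 share passes to Isolde's issue.
Isolde's share (₹234,000) is divided into 2 shares of ₹117,000: Mireille and Zane each take ₹117,000.

Mireille receives ₹117,000.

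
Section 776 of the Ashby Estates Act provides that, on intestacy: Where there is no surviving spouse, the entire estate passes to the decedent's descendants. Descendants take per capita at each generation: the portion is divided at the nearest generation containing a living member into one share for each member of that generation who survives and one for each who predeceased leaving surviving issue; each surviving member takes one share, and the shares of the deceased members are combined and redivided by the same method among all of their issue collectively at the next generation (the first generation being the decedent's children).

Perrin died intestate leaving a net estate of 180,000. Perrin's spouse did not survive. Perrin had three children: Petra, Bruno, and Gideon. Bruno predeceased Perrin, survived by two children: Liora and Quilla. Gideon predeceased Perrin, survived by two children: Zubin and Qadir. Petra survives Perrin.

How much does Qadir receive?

The entire 180,000 passes to the descendants.
That amount (180,000) is divided at the children's generation into 3 shares of 60,000. Petra takes 60,000. The 2 shares of the deceased (Bruno and Gideon) are combined into a pool of 120,000.
That pool (120,000) is divided at the grandchildren's generation equally among Liora, Quilla, Zubin, and Qadir: 30,000 each.

Qadir receives 30,000.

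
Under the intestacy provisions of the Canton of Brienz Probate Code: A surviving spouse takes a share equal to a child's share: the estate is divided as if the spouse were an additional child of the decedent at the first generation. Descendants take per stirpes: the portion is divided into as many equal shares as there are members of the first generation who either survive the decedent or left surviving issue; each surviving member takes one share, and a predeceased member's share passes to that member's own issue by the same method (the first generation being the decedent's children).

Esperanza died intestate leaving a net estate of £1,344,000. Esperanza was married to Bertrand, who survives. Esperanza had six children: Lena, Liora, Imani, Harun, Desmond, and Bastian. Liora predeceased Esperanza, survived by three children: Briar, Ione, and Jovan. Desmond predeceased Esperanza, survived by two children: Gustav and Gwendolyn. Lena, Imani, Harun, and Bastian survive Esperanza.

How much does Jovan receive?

The spouse counts as an additional share at the children's level, so there are 7 primary shares of £192,000. Bertrand takes one such share (£192,000).
The children's combined portion (£1,152,000) is divided into 6 shares of £192,000: Lena, Imani, Harun, and Bastian each take £192,000; Liora's £192,000 share passes to Liora's issue; Desmond's £192,000 share passes to Desmond's issue.
Liora's share (£192,000) is divided into 3 shares of £64,000: Briar, Ione, and Jovan each take £64,000.
Desmond's share (£192,000) is divided into 2 shares of £96,000: Gustav and Gwendolyn each take £96,000.

Jovan receives £64,000.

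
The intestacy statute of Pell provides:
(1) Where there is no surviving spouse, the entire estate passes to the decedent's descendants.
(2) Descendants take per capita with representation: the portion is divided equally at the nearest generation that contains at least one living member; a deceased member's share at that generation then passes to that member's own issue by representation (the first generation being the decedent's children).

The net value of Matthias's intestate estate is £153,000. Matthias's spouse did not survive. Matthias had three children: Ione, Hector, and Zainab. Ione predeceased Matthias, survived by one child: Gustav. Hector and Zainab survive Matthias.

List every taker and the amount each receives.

The entire £153,000 passes to the descendants.
That amount (£153,000) is divided into 3 shares of £51,000: Hector and Zainab each take £51,000; Ione's £51,000 share passes to Ione's issue.
Ione's share (£51,000) passes entirely to Gustav.

Gustav: £51,000; Hector: £51,000; Zainab: £51,000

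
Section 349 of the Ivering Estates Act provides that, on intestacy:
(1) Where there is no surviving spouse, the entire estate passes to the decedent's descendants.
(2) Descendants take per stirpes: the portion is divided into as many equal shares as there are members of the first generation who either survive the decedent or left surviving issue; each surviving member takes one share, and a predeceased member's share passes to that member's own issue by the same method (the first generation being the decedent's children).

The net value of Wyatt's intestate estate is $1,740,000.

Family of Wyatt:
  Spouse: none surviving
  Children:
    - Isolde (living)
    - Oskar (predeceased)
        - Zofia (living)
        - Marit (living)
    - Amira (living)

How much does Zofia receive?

The entire $1,740,000 passes to the descendants.
That amount ($1,740,000) is divided into 3 shares of $580,000: Isolde and Amira each take $580,000; Oskar's $580,000 share passes to Oskar's issue.
Oskar's share ($580,000) is divided into 2 shares of $290,000: Zofia and Marit each take $290,000.

Zofia receives $290,000.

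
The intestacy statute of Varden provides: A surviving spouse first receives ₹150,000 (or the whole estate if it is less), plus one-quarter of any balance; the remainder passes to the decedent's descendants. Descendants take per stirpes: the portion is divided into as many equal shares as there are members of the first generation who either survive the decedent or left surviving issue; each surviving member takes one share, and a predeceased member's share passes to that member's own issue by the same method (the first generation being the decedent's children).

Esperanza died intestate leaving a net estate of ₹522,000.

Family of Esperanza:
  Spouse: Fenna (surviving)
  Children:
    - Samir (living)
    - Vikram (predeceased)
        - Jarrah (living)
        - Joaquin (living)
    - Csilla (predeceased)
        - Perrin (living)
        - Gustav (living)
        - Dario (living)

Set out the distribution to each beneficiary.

Fenna first takes ₹150,000, leaving a balance of ₹372,000. Fenna then takes one-quarter of the balance (₹93,000), for a total of ₹243,000. The remaining ₹279,000 passes to the descendants.
The descendants' portion (₹279,000) is divided into 3 shares of ₹93,000: Samir takes ₹93,000; Vikram's ₹93,000 share passes to Vikram's issue; Csilla's ₹93,000 share passes to Csilla's issue.
Vikram's share (₹93,000) is divided into 2 shares of ₹46,500: Jarrah and Joaquin each take ₹46,500.
Csilla's share (₹93,000) is divided into 3 shares of ₹31,000: Perrin, Gustav, and Dario each take ₹31,000.

Fenna: ₹243,000; Samir: ₹93,000; Jarrah: ₹46,500; Joaquin: ₹46,500; Perrin: ₹31,000; Gustav: ₹31,000; Dario: ₹31,000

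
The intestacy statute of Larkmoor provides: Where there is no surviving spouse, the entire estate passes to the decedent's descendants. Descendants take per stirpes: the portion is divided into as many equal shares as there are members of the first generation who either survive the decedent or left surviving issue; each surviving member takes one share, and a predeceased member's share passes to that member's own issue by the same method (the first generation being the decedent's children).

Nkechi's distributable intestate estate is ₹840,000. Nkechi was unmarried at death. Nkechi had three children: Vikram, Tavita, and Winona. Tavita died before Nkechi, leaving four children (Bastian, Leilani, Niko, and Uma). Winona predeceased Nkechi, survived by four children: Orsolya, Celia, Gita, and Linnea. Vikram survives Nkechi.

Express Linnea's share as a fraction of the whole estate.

Linnea receives 1/12 of the estate.

The entire ₹840,000 passes to the descendants.
That amount (₹840,000) is divided into 3 shares of ₹280,000: Vikram takes ₹280,000; Tavita's ₹280,000 share passes to Tavita's issue; Winona's ₹280,000 share passes to Winona's issue.
Tavita's share (₹280,000) is divided into 4 shares of ₹70,000: Bastian, Leilani, Niko, and Uma each take ₹70,000.
Winona's share (₹280,000) is divided into 4 shares of ₹70,000: Orsolya, Celia, Gita, and Linnea each take ₹70,000.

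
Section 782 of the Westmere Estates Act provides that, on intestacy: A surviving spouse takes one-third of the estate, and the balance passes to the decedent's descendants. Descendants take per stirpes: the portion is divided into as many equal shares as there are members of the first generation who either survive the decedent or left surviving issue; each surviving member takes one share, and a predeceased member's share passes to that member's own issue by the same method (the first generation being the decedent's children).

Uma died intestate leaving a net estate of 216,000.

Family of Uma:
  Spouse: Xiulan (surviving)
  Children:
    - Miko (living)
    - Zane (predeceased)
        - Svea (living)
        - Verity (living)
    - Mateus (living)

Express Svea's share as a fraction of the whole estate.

Svea receives 1/9 of the estate.

Xiulan takes one-third of 216,000 = 72,000. The remaining 144,000 passes to the descendants.
The descendants' portion (144,000) is divided into 3 shares of 48,000: Miko and Mateus each take 48,000; Zane's 48,000 share passes to Zane's issue.
Zane's share (48,000) is divided into 2 shares of 24,000: Svea and Verity each take 24,000.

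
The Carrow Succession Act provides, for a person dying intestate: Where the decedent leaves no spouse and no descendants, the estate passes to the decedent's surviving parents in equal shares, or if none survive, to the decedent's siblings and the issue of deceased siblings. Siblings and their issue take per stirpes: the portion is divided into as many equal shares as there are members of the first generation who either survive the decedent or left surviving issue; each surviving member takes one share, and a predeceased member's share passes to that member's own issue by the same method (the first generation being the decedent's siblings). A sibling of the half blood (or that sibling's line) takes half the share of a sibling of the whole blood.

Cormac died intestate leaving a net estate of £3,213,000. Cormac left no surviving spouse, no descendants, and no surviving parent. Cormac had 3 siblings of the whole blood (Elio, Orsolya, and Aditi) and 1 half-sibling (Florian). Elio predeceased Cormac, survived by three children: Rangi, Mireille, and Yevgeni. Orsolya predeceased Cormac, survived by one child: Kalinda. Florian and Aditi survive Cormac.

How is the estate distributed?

The entire £3,213,000 passes to the siblings and their issue.
Counting each half-blood sibling's line as half a unit, there are 7/2 units in £3,213,000, so one unit is £918,000. Whole-blood lines (Elio, Orsolya, and Aditi) take £918,000 each; half-blood lines (Florian) take £459,000 each.
Elio's share (£918,000) is divided into 3 shares of £306,000: Rangi, Mireille, and Yevgeni each take £306,000.
Orsolya's share (£918,000) passes entirely to Kalinda.

Rangi: £306,000; Mireille: £306,000; Yevgeni: £306,000; Kalinda: £918,000; Florian: £459,000; Aditi: £918,000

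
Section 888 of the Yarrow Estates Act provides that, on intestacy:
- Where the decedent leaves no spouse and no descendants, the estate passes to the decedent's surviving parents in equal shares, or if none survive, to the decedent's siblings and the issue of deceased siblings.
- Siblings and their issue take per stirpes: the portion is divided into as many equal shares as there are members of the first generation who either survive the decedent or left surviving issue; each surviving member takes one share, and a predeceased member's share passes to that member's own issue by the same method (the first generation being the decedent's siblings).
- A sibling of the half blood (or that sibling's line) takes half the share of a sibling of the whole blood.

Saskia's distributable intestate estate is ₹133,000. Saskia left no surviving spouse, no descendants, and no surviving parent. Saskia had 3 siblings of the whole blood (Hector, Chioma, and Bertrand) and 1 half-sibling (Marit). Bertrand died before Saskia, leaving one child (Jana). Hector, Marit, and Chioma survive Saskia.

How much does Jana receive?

The entire ₹133,000 passes to the siblings and their issue.
Counting each half-blood sibling's line as half a unit, there are 7/2 units in ₹133,000, so one unit is ₹38,000. Whole-blood lines (Hector, Chioma, and Bertrand) take ₹38,000 each; half-blood lines (Marit) take ₹19,000 each.
Bertrand's share (₹38,000) passes entirely to Jana.

Jana receives ₹38,000.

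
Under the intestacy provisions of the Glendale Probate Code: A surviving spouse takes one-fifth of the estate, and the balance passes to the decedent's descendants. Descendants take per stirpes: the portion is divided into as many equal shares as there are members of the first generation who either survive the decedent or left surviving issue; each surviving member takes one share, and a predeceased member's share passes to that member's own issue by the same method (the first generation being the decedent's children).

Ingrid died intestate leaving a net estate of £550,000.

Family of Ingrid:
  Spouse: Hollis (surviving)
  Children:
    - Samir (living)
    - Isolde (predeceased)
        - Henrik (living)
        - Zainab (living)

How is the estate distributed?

Hollis: £110,000; Samir: £220,000; Henrik: £110,000; Zainab: £110,000

Hollis takes one-fifth of £550,000 = £110,000. The remaining £440,000 passes to the descendants.
The descendants' portion (£440,000) is divided into 2 shares of £220,000: Samir takes £220,000; Isolde's £220,000 share passes to Isolde's issue.
Isolde's share (£220,000) is divided into 2 shares of £110,000: Henrik and Zainab each take £110,000.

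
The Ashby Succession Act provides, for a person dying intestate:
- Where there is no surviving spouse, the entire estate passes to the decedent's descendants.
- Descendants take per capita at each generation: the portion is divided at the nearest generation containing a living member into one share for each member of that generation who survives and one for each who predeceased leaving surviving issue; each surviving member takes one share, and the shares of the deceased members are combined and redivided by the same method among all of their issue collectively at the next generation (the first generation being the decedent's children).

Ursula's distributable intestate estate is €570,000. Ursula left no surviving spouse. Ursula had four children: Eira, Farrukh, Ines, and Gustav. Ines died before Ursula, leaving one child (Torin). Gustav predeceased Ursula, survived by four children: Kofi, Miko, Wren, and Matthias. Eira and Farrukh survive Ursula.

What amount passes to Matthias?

The entire €570,000 passes to the descendants.
That amount (€570,000) is divided at the children's generation into 4 shares of €142,500. Eira and Farrukh each take €142,500. The 2 shares of the deceased (Ines and Gustav) are combined into a pool of €285,000.
That pool (€285,000) is divided at the grandchildren's generation equally among Torin, Kofi, Miko, Wren, and Matthias: €57,000 each.

Matthias receives €57,000.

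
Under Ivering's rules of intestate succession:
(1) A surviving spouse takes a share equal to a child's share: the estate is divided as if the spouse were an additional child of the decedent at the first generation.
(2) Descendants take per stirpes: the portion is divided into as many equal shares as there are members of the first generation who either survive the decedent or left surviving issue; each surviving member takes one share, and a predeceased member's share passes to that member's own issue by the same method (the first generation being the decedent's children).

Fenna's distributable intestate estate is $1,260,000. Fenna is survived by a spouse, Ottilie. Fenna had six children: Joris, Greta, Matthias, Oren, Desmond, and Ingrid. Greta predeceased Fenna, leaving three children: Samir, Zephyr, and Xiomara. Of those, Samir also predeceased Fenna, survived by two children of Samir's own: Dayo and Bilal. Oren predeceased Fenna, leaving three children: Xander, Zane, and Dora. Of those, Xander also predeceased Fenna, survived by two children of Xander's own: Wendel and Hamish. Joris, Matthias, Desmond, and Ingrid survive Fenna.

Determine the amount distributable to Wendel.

Wendel receives $30,000.

The spouse counts as an additional share at the children's level, so there are 7 primary shares of $180,000. Ottilie takes one such share ($180,000).
The children's combined portion ($1,080,000) is divided into 6 shares of $180,000: Joris, Matthias, Desmond, and Ingrid each take $180,000; Greta's $180,000 share passes to Greta's issue; Oren's $180,000 share passes to Oren's issue.
Greta's share ($180,000) is divided into 3 shares of $60,000: Zephyr and Xiomara each take $60,000; Samir's $60,000 share passes to Samir's issue.
Samir's share ($60,000) is divided into 2 shares of $30,000: Dayo and Bilal each take $30,000.
Oren's share ($180,000) is divided into 3 shares of $60,000: Zane and Dora each take $60,000; Xander's $60,000 share passes to Xander's issue.
Xander's share ($60,000) is divided into 2 shares of $30,000: Wendel and Hamish each take $30,000.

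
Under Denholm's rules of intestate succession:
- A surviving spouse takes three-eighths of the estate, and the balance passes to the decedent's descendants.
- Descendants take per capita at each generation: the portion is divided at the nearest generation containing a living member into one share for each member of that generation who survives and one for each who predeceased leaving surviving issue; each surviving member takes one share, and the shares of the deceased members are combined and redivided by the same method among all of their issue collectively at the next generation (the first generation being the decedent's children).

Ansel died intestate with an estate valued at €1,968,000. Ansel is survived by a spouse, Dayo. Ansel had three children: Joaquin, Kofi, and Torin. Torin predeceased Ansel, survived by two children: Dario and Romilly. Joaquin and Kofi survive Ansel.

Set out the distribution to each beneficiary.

Dayo: €738,000; Joaquin: €410,000; Kofi: €410,000; Dario: €205,000; Romilly: €205,000

Dayo takes three-eighths of €1,968,000 = €738,000. The remaining €1,230,000 passes to the descendants.
The descendants' portion (€1,230,000) is divided at the children's generation into 3 shares of €410,000. Joaquin and Kofi each take €410,000. The remaining share for the deceased Torin (€410,000) is carried to the next generation.
That pool (€410,000) is divided at the grandchildren's generation equally among Dario and Romilly: €205,000 each.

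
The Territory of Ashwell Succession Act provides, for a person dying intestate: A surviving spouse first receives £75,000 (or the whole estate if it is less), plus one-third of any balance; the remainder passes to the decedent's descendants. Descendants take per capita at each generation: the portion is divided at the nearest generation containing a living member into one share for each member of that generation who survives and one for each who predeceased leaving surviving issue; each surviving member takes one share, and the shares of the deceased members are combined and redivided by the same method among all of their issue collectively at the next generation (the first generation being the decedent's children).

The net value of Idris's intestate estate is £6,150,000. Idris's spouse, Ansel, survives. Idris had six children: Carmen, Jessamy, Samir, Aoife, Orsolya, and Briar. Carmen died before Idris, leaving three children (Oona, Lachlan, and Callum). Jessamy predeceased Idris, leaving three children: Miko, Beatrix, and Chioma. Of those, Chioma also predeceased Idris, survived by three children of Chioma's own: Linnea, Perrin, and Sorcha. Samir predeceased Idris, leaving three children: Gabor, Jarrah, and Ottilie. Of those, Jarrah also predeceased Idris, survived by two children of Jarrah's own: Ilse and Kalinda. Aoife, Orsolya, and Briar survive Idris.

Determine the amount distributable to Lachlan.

Lachlan receives £225,000.

Ansel first takes £75,000, leaving a balance of £6,075,000. Ansel then takes one-third of the balance (£2,025,000), for a total of £2,100,000. The remaining £4,050,000 passes to the descendants.
The descendants' portion (£4,050,000) is divided at the children's generation into 6 shares of £675,000. Aoife, Orsolya, and Briar each take £675,000. The 3 shares of the deceased (Carmen, Jessamy, and Samir) are combined into a pool of £2,025,000.
That pool (£2,025,000) is divided at the grandchildren's generation into 9 shares of £225,000. Oona, Lachlan, Callum, Miko, Beatrix, Gabor, and Ottilie each take £225,000. The 2 shares of the deceased (Chioma and Jarrah) are combined into a pool of £450,000.
That pool (£450,000) is divided at the great-grandchildren's generation equally among Linnea, Perrin, Sorcha, Ilse, and Kalinda: £90,000 each.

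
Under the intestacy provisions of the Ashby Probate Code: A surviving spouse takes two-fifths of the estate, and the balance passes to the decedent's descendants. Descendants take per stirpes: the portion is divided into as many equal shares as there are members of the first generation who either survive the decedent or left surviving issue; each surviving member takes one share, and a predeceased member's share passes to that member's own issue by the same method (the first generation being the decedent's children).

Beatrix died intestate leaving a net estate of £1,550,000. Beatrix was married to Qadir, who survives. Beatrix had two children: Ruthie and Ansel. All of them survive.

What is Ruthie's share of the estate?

Qadir takes two-fifths of £1,550,000 = £620,000. The remaining £930,000 passes to the descendants.
The descendants' portion (£930,000) is divided into 2 shares of £465,000: Ruthie and Ansel each take £465,000.

Ruthie receives £465,000.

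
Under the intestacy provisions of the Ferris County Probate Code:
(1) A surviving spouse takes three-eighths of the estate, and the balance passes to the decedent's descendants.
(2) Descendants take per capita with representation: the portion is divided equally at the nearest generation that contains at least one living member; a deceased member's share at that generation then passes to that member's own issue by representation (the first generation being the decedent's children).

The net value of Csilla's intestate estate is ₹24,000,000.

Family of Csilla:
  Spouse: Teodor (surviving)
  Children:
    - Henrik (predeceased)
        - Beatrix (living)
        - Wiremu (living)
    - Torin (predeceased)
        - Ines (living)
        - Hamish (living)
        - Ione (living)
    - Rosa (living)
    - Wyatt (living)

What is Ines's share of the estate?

Ines receives ₹1,250,000.

Teodor takes three-eighths of ₹24,000,000 = ₹9,000,000. The remaining ₹15,000,000 passes to the descendants.
The descendants' portion (₹15,000,000) is divided into 4 shares of ₹3,750,000: Rosa and Wyatt each take ₹3,750,000; Henrik's ₹3,750,000 share passes to Henrik's issue; Torin's ₹3,750,000 share passes to Torin's issue.
Henrik's share (₹3,750,000) is divided into 2 shares of ₹1,875,000: Beatrix and Wiremu each take ₹1,875,000.
Torin's share (₹3,750,000) is divided into 3 shares of ₹1,250,000: Ines, Hamish, and Ione each take ₹1,250,000.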